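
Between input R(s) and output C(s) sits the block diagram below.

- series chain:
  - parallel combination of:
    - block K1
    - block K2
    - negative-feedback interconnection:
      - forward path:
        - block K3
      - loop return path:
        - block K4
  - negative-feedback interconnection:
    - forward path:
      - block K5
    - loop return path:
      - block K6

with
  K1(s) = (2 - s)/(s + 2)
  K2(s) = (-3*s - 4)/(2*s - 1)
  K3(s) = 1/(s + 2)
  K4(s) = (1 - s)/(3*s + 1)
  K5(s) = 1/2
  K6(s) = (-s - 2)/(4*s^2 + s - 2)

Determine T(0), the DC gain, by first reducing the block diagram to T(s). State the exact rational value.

First reduce the diagram to T(s).

Step 1: apply the feedback formula to K3, K4: (3*s + 1)/(3*s^2 + 6*s + 3)
Step 2: add K1, K2, [K3/(1+K3*K4)] (parallel): (-15*s^4 - 39*s^3 - 64*s^2 - 78*s - 32)/(6*s^4 + 21*s^3 + 18*s^2 - 3*s - 6)
Step 3: apply the feedback formula to K5, K6: (4*s^2 + s - 2)/(8*s^2 + s - 6)
Step 4: series reduction of (K1+K2+[K3/(1+K3*K4)]), [K5/(1+K5*K6)]: (-60*s^6 - 171*s^5 - 265*s^4 - 298*s^3 - 78*s^2 + 124*s + 64)/(48*s^6 + 174*s^5 + 129*s^4 - 132*s^3 - 159*s^2 + 12*s + 36)
DC gain: substitute s = 0 into T(s) from step 4: T(0) = 64/36 = 16/9.

Answer: 16/9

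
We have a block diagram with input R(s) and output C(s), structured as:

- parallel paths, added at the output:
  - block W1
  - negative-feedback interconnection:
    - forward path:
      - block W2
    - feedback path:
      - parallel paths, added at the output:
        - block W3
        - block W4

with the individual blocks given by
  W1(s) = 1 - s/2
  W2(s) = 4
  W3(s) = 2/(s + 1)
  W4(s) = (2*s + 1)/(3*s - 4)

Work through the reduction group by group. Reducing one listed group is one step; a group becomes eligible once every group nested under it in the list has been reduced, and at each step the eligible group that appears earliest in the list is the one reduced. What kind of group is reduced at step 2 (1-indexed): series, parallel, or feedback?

The answer is feedback.

Reasoning:
Step 1. add W3, W4 (parallel)
Step 2. collapse the loop (W2 forward, (W3+W4) return)
Step 3. combine W1, [W2/(1+W2*(W3+W4))] in parallel
Step 2 collapses a feedback group.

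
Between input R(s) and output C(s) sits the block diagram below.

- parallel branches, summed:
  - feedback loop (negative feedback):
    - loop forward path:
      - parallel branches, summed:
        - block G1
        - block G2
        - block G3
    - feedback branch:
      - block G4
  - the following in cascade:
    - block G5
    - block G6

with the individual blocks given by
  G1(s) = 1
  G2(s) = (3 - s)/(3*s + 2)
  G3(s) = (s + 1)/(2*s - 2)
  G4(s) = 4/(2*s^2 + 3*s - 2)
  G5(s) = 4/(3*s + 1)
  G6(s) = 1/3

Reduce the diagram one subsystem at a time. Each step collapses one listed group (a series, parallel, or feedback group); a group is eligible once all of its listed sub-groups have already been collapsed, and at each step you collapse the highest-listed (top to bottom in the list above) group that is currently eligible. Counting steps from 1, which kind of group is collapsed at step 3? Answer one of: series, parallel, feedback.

1. add G1, G2, G3 (parallel)
2. close the feedback loop around (G1+G2+G3), G4
3. series reduction of G5, G6
4. add [(G1+G2+G3)/(1+(G1+G2+G3)*G4)], (G5*G6) (parallel)
The group at step 3 is a series group.

Therefore the answer is series.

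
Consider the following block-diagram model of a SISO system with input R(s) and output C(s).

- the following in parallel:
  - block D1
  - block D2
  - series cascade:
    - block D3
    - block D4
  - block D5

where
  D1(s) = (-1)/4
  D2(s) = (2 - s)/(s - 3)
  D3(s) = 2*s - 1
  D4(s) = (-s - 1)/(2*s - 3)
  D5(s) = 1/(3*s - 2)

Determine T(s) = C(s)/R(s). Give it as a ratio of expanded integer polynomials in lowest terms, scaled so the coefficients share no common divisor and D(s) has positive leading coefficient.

Reducing step by step:

(1) cascade D3, D4 = (-2*s^2 - s + 1)/(2*s - 3)
(2) reduce the parallel group D1, D2, (D3*D4), D5, which is the overall transfer function T(s) = C(s)/R(s) in lowest terms

Answer: (-24*s^4 + 46*s^3 + 147*s^2 - 277*s + 126)/(24*s^3 - 124*s^2 + 180*s - 72)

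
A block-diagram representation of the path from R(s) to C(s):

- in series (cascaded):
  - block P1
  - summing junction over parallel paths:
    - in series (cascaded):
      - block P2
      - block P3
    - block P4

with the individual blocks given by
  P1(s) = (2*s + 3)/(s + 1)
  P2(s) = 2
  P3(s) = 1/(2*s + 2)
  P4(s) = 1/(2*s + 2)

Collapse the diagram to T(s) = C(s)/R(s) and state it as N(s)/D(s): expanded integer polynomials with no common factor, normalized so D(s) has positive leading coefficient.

Step 1: reduce the series chain P2, P3; result 1/(s + 1)
Step 2: add (P2*P3), P4 (parallel); result 3/(2*s + 2)
Step 3: multiply P1, ((P2*P3)+P4) (series) - this is the overall T(s), already in the required normalized form

Answer: (6*s + 9)/(2*s^2 + 4*s + 2)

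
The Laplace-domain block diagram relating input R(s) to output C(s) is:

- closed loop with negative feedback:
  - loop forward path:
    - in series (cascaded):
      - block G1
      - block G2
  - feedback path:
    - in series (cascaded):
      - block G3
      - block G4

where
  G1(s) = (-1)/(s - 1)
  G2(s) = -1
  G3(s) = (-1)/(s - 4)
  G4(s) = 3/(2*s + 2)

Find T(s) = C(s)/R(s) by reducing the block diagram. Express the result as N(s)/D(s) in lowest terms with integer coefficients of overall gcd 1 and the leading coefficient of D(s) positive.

[1] combine G1, G2 in series; result 1/(s - 1)
[2] reduce the series chain G3, G4; result (-3)/(2*s^2 - 6*s - 8)
[3] close the feedback loop around (G1*G2), (G3*G4); the result is T(s) itself (integer coefficients, no common factor, positive leading denominator coefficient)

Hence the answer: (2*s^2 - 6*s - 8)/(2*s^3 - 8*s^2 - 2*s + 5)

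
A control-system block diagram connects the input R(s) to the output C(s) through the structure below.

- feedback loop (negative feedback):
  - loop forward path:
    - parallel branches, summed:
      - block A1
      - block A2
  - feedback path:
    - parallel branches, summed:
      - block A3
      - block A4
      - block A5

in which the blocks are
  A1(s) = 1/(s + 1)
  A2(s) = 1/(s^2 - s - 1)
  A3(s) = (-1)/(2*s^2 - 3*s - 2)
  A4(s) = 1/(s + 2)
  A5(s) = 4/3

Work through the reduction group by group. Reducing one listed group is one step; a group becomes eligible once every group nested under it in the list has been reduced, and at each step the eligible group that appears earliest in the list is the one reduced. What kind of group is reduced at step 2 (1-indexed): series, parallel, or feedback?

Reducing step by step:

[1] reduce the parallel group A1, A2
[2] combine A3, A4, A5 in parallel
[3] close the feedback loop around (A1+A2), (A3+A4+A5)
So the answer for step 2 is parallel.

Answer: parallel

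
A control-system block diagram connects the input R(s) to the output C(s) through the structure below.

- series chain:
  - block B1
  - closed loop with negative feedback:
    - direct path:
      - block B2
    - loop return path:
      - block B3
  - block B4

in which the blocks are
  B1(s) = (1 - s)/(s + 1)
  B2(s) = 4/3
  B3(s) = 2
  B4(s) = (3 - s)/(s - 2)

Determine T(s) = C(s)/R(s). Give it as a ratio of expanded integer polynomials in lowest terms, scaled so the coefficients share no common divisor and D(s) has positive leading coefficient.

Answer: (4*s^2 - 16*s + 12)/(11*s^2 - 11*s - 22)

Working:
[1] reduce the feedback loop with forward B2 and return B3 -> 4/11
[2] multiply B1, [B2/(1+B2*B3)], B4 (series): this yields T(s), and no further normalization is needed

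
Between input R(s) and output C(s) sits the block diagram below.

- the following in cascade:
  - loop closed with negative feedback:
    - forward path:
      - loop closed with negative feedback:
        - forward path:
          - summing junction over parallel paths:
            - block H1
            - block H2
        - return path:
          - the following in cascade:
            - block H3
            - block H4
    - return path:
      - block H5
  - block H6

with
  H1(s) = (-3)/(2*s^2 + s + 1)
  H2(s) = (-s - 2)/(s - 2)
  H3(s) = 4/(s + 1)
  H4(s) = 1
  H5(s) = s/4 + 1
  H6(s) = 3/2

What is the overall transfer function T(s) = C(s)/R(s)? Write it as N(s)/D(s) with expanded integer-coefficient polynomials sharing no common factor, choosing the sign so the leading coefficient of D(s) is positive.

Step 1 - add H1, H2 (parallel) -> (-2*s^3 - 5*s^2 - 6*s + 4)/(2*s^3 - 3*s^2 - s - 2)
Step 2 - combine H3, H4 in series -> 4/(s + 1)
Step 3 - collapse the loop ((H1+H2) forward, (H3*H4) return) -> (-2*s^4 - 7*s^3 - 11*s^2 - 2*s + 4)/(2*s^4 - 9*s^3 - 24*s^2 - 27*s + 14)
Step 4 - feedback reduction of [(H1+H2)/(1+(H1+H2)*(H3*H4))], H5 -> (8*s^4 + 28*s^3 + 44*s^2 + 8*s - 16)/(2*s^5 + 7*s^4 + 75*s^3 + 142*s^2 + 112*s - 72)
Step 5 - combine [[(H1+H2)/(1+(H1+H2)*(H3*H4))]/(1+[(H1+H2)/(1+(H1+H2)*(H3*H4))]*H5)], H6 in series; the result is T(s) itself (integer coefficients, no common factor, positive leading denominator coefficient)

Hence the answer: (12*s^4 + 42*s^3 + 66*s^2 + 12*s - 24)/(2*s^5 + 7*s^4 + 75*s^3 + 142*s^2 + 112*s - 72)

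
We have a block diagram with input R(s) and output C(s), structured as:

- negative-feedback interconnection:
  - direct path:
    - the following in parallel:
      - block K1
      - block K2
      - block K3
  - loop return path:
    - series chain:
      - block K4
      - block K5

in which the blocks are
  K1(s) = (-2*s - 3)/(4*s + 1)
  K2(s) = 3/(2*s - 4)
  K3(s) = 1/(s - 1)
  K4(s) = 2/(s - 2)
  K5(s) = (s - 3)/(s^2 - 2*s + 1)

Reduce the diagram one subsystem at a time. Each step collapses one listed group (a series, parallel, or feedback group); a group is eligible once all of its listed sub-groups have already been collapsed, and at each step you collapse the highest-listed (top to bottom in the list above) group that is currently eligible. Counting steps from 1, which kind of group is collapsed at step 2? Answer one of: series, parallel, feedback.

(1) sum the parallel branches K1, K2, K3
(2) reduce the series chain K4, K5
(3) apply the feedback formula to (K1+K2+K3), (K4*K5)
Step 2 collapses a series group.

Answer: series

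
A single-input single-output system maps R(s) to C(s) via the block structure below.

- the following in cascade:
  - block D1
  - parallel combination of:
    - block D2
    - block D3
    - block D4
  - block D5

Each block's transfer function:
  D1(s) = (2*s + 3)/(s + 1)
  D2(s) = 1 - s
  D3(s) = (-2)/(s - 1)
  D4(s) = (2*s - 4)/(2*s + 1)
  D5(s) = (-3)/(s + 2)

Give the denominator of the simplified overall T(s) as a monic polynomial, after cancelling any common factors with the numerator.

Answer: s^4 + 5*s^3/2 - 5*s/2 - 1

Working:
Step 1. combine D2, D3, D4 in parallel; result (-2*s^3 + 5*s^2 - 10*s + 1)/(2*s^2 - s - 1)
Step 2. combine D1, (D2+D3+D4), D5 in series; result (12*s^4 - 12*s^3 + 15*s^2 + 84*s - 9)/(2*s^4 + 5*s^3 - 5*s - 2)
That last expression is T(s), already simplified. Scaling its denominator by 1/2 (the reciprocal of the leading coefficient) yields the monic denominator.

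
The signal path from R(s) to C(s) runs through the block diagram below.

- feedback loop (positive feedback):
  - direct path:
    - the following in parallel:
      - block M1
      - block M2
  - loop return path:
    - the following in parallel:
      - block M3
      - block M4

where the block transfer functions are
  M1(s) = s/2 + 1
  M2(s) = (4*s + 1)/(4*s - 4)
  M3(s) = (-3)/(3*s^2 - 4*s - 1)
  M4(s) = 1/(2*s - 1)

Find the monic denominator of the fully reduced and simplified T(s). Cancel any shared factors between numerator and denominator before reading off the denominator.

Step 1. sum the parallel branches M1, M2 gives (2*s^2 + 6*s - 3)/(4*s - 4)
Step 2. parallel reduction of M3, M4 gives (3*s^2 - 10*s + 2)/(6*s^3 - 11*s^2 + 2*s + 1)
Step 3. close the feedback loop around (M1+M2), (M3+M4) gives (12*s^5 + 14*s^4 - 80*s^3 + 47*s^2 - 3)/(18*s^4 - 66*s^3 + 117*s^2 - 46*s + 2)
T(s) is the step-3 result (common factors already cancelled). Leading coefficient of the denominator: 18. Divide through by 18 for the monic polynomial.

Hence the answer: s^4 - 11*s^3/3 + 13*s^2/2 - 23*s/9 + 1/9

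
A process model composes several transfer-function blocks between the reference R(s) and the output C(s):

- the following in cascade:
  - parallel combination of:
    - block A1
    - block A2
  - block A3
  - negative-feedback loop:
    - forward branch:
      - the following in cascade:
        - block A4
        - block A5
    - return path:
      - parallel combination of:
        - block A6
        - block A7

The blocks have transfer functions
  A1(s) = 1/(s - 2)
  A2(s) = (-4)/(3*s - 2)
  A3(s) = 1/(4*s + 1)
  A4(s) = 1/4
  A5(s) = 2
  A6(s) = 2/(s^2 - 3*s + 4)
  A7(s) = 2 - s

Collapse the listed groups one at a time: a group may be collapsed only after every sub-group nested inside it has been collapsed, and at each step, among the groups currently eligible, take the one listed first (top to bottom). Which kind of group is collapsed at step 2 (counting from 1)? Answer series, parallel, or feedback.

The answer is series.

Reasoning:
Step 1: sum the parallel branches A1, A2
Step 2: series reduction of A4, A5
Step 3: combine A6, A7 in parallel
Step 4: close the feedback loop around (A4*A5), (A6+A7)
Step 5: reduce the series chain (A1+A2), A3, [(A4*A5)/(1+(A4*A5)*(A6+A7))]
So the answer for step 2 is series.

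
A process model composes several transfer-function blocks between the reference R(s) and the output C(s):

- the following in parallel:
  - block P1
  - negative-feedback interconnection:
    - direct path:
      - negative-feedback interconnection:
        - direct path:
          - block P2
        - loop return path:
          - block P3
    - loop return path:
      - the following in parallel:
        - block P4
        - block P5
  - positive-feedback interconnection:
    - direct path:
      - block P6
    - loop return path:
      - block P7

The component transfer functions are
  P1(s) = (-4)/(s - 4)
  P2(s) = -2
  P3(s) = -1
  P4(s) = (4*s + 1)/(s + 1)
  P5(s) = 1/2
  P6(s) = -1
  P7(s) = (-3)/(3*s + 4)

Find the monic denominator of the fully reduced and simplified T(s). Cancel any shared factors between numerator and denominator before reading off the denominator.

Reducing step by step:

1. close the feedback loop around P2, P3 -> (-2)/3
2. parallel reduction of P4, P5 -> (9*s + 3)/(2*s + 2)
3. close the feedback loop around [P2/(1+P2*P3)], (P4+P5) -> (s + 1)/(3*s)
4. feedback reduction of P6, P7 -> (-3*s - 4)/(3*s + 1)
5. add P1, [[P2/(1+P2*P3)]/(1+[P2/(1+P2*P3)]*(P4+P5))], [P6/(1-P6*P7)] (parallel) -> (-6*s^3 - 20*s^2 + 21*s - 4)/(9*s^3 - 33*s^2 - 12*s)
The result of step 5 is T(s) in lowest terms. Its denominator has leading coefficient 9; dividing the denominator through by 9 makes it monic.

Answer: s^3 - 11*s^2/3 - 4*s/3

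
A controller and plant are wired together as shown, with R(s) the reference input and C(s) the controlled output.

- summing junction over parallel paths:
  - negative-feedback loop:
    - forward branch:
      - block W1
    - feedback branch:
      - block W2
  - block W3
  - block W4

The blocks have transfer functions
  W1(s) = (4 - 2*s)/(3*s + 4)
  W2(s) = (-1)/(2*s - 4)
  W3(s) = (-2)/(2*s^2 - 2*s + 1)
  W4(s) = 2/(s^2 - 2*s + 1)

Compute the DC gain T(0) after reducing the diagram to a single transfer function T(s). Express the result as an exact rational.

Reducing step by step:

Step 1: collapse the loop (W1 forward, W2 return) gives (4 - 2*s)/(3*s + 5)
Step 2: add [W1/(1+W1*W2)], W3, W4 (parallel) gives (-4*s^5 + 20*s^4 - 32*s^3 + 46*s^2 - 18*s + 4)/(6*s^5 - 8*s^4 - 9*s^3 + 23*s^2 - 17*s + 5)
DC gain: substitute s = 0 into T(s) from step 2: T(0) = 4/5.

Answer: 4/5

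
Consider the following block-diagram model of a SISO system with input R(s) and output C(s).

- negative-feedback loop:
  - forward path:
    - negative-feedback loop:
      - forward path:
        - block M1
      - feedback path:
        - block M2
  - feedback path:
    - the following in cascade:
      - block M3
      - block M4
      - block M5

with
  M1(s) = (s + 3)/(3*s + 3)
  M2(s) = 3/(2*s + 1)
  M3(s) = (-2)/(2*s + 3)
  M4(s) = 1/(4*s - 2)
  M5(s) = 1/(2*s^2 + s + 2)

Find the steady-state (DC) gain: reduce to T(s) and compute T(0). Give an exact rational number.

Reducing step by step:

Step 1 - apply the feedback formula to M1, M2 gives (2*s^2 + 7*s + 3)/(6*s^2 + 12*s + 12)
Step 2 - multiply M3, M4, M5 (series) gives (-1)/(8*s^4 + 12*s^3 + 6*s^2 + 5*s - 6)
Step 3 - collapse the loop ([M1/(1+M1*M2)] forward, (M3*M4*M5) return) gives (16*s^6 + 80*s^5 + 120*s^4 + 88*s^3 + 41*s^2 - 27*s - 18)/(48*s^6 + 168*s^5 + 276*s^4 + 246*s^3 + 94*s^2 - 19*s - 75)
Evaluating the step-3 result (the overall T(s)) at s = 0 gives T(0) = -18/(-75) = 6/25.

Answer: 6/25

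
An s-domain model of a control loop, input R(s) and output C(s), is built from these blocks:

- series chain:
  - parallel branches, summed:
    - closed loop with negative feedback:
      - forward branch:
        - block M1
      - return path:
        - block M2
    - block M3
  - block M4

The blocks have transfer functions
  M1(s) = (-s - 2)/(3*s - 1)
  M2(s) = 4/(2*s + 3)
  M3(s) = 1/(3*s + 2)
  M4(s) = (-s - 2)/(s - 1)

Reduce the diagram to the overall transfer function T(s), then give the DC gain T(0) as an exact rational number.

First reduce the diagram to T(s).

Step 1. close the feedback loop around M1, M2 -> (-2*s^2 - 7*s - 6)/(6*s^2 + 3*s - 11)
Step 2. parallel reduction of [M1/(1+M1*M2)], M3 -> (-6*s^3 - 19*s^2 - 29*s - 23)/(18*s^3 + 21*s^2 - 27*s - 22)
Step 3. series reduction of ([M1/(1+M1*M2)]+M3), M4 -> (6*s^4 + 31*s^3 + 67*s^2 + 81*s + 46)/(18*s^4 + 3*s^3 - 48*s^2 + 5*s + 22)
The step-3 result is T(s). Setting s = 0: T(0) = 46/22 = 23/11.

Answer: 23/11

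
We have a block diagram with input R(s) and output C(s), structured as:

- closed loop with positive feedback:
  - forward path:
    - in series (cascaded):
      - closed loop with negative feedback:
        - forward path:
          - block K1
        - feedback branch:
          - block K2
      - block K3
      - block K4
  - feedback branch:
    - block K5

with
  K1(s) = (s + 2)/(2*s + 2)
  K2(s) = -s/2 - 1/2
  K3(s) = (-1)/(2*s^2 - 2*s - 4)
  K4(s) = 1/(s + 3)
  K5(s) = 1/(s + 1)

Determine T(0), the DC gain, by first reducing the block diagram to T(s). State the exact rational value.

Step 1: close the feedback loop around K1, K2 = (-2*s - 4)/(s^2 - s - 2)
Step 2: series reduction of [K1/(1+K1*K2)], K3, K4 = (s + 2)/(s^5 + s^4 - 9*s^3 - 5*s^2 + 16*s + 12)
Step 3: close the feedback loop around ([K1/(1+K1*K2)]*K3*K4), K5 = (s^2 + 3*s + 2)/(s^6 + 2*s^5 - 8*s^4 - 14*s^3 + 11*s^2 + 27*s + 10)
DC gain: substitute s = 0 into T(s) from step 3: T(0) = 2/10 = 1/5.

Final answer: 1/5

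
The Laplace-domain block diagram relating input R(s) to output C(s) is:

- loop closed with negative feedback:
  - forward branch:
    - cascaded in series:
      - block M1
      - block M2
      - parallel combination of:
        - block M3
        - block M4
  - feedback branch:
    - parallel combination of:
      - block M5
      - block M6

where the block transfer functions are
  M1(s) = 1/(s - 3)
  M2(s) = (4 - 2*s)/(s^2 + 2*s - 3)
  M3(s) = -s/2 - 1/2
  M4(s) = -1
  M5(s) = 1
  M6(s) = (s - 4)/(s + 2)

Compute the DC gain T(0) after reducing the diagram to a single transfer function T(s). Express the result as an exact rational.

Step 1 - reduce the parallel group M3, M4; result -s/2 - 3/2
Step 2 - cascade M1, M2, (M3+M4); result (s - 2)/(s^2 - 4*s + 3)
Step 3 - combine M5, M6 in parallel; result (2*s - 2)/(s + 2)
Step 4 - reduce the feedback loop with forward (M1*M2*(M3+M4)) and return (M5+M6); result (s^2 - 4)/(s^3 - 11*s + 10)
Evaluating the step-4 result (the overall T(s)) at s = 0 gives T(0) = -4/10 = -2/5.

Final answer: -2/5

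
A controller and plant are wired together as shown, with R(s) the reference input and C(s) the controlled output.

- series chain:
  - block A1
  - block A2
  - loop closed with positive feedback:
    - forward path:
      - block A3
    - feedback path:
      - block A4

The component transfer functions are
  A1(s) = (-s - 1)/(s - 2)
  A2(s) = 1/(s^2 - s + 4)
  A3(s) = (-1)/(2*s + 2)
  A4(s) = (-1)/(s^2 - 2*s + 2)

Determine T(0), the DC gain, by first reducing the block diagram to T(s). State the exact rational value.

Reducing step by step:

Step 1: feedback reduction of A3, A4, giving (-s^2 + 2*s - 2)/(2*s^3 - 2*s^2 + 3)
Step 2: series reduction of A1, A2, [A3/(1-A3*A4)], giving (s^3 - s^2 + 2)/(2*s^6 - 8*s^5 + 18*s^4 - 25*s^3 + 7*s^2 + 18*s - 24)
That last expression is T(s); at s = 0 only the constant terms survive, so T(0) = 2/(-24) = -1/12.

Answer: -1/12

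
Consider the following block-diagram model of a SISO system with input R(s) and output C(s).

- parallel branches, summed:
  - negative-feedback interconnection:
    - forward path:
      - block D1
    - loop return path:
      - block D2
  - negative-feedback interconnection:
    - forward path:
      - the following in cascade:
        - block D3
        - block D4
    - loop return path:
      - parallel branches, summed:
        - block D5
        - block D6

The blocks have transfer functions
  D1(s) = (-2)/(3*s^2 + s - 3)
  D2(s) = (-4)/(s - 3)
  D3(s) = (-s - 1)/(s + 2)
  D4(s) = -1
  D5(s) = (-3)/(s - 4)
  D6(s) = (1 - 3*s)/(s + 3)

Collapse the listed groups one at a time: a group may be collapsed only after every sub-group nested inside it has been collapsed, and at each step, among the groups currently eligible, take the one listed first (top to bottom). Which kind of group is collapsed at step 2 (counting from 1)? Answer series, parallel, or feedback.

(1) reduce the feedback loop with forward D1 and return D2
(2) reduce the series chain D3, D4
(3) add D5, D6 (parallel)
(4) apply the feedback formula to (D3*D4), (D5+D6)
(5) sum the parallel branches [D1/(1+D1*D2)], [(D3*D4)/(1+(D3*D4)*(D5+D6))]
So the answer for step 2 is series.

Hence the answer: series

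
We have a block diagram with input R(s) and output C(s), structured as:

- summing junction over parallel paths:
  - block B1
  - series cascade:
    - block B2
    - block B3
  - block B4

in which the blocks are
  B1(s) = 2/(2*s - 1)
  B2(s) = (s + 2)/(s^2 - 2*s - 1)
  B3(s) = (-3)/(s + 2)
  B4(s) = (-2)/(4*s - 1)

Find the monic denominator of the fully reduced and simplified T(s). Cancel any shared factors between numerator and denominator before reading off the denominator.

[1] combine B2, B3 in series = (-3)/(s^2 - 2*s - 1)
[2] reduce the parallel group B1, (B2*B3), B4 = (4*s^3 - 32*s^2 + 14*s - 3)/(8*s^4 - 22*s^3 + 5*s^2 + 4*s - 1)
No further cancellation is possible in the step-2 result, so that is T(s). Its denominator becomes monic after dividing by the leading coefficient 8.

Final answer: s^4 - 11*s^3/4 + 5*s^2/8 + s/2 - 1/8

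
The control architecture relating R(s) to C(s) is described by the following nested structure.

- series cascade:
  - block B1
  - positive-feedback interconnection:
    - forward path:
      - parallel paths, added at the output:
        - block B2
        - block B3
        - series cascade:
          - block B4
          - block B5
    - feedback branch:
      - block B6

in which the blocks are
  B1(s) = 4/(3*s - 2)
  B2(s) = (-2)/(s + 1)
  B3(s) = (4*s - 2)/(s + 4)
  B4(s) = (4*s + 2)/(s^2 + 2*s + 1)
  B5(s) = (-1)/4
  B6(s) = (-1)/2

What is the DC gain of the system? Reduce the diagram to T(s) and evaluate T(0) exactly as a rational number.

Step 1. combine B4, B5 in series -> (-2*s - 1)/(2*s^2 + 4*s + 2)
Step 2. combine B2, B3, (B4*B5) in parallel -> (8*s^3 + 6*s^2 - 29*s - 24)/(2*s^3 + 12*s^2 + 18*s + 8)
Step 3. feedback reduction of (B2+B3+(B4*B5)), B6 -> (16*s^3 + 12*s^2 - 58*s - 48)/(12*s^3 + 30*s^2 + 7*s - 8)
Step 4. cascade B1, [(B2+B3+(B4*B5))/(1-(B2+B3+(B4*B5))*B6)] -> (64*s^3 + 48*s^2 - 232*s - 192)/(36*s^4 + 66*s^3 - 39*s^2 - 38*s + 16)
Step 4 gives the overall T(s). Then T(0) = -192/16 = -12.

Answer: -12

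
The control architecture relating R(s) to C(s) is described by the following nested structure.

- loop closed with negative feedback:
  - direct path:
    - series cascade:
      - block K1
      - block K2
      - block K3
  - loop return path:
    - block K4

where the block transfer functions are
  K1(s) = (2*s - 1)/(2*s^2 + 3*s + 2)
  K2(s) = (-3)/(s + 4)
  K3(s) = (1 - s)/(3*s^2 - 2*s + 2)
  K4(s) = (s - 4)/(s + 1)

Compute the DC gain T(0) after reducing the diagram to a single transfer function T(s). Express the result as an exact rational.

(1) multiply K1, K2, K3 (series), giving (6*s^2 - 9*s + 3)/(6*s^5 + 29*s^4 + 24*s^3 + 18*s^2 + 12*s + 16)
(2) feedback reduction of (K1*K2*K3), K4, giving (6*s^3 - 3*s^2 - 6*s + 3)/(6*s^6 + 35*s^5 + 53*s^4 + 48*s^3 - 3*s^2 + 67*s + 4)
The step-2 result is T(s). Setting s = 0: T(0) = 3/4.

Final answer: 3/4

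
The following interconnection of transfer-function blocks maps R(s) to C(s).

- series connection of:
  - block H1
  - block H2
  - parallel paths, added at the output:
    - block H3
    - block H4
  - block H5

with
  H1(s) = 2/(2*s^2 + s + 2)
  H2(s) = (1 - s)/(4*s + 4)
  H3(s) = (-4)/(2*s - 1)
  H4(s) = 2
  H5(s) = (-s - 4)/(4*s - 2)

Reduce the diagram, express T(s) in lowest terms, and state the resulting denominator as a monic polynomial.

First reduce the diagram to T(s).

(1) reduce the parallel group H3, H4; result (4*s - 6)/(2*s - 1)
(2) reduce the series chain H1, H2, (H3+H4), H5; result (2*s^3 + 3*s^2 - 17*s + 12)/(16*s^5 + 8*s^4 + 4*s^3 - 2*s^2 - 10*s + 4)
The result of step 2 is T(s) in lowest terms. Its denominator has leading coefficient 16; dividing the denominator through by 16 makes it monic.

Answer: s^5 + s^4/2 + s^3/4 - s^2/8 - 5*s/8 + 1/4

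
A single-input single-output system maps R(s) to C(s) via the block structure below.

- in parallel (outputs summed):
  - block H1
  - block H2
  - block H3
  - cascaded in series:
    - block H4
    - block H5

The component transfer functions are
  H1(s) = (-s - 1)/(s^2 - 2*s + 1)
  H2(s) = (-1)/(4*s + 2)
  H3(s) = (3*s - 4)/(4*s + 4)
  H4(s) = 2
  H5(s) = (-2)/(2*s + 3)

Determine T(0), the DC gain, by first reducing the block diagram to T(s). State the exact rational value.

First reduce the diagram to T(s).

Step 1: cascade H4, H5 = (-4)/(2*s + 3)
Step 2: reduce the parallel group H1, H2, H3, (H4*H5) = (12*s^5 - 68*s^4 - 77*s^3 + 8*s^2 - 69*s - 46)/(16*s^5 + 16*s^4 - 36*s^3 - 28*s^2 + 20*s + 12)
That last expression is T(s); at s = 0 only the constant terms survive, so T(0) = -46/12 = -23/6.

Answer: -23/6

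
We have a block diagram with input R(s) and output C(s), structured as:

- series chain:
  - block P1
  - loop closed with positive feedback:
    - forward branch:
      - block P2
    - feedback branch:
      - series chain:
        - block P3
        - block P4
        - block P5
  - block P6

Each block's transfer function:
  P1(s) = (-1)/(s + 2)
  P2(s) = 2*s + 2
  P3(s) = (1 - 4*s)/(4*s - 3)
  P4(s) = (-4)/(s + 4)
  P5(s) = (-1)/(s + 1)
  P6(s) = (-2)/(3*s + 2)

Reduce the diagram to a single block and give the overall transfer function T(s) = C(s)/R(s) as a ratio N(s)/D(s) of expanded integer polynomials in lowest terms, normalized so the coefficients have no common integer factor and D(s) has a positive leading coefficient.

Answer: (16*s^3 + 68*s^2 + 4*s - 48)/(12*s^4 + 167*s^3 + 316*s^2 + 20*s - 80)

Working:
Step 1: reduce the series chain P3, P4, P5 -> (4 - 16*s)/(4*s^3 + 17*s^2 + s - 12)
Step 2: close the feedback loop around P2, (P3*P4*P5) -> (8*s^3 + 34*s^2 + 2*s - 24)/(4*s^2 + 45*s - 20)
Step 3: reduce the series chain P1, [P2/(1-P2*(P3*P4*P5))], P6; the result is T(s) itself (integer coefficients, no common factor, positive leading denominator coefficient)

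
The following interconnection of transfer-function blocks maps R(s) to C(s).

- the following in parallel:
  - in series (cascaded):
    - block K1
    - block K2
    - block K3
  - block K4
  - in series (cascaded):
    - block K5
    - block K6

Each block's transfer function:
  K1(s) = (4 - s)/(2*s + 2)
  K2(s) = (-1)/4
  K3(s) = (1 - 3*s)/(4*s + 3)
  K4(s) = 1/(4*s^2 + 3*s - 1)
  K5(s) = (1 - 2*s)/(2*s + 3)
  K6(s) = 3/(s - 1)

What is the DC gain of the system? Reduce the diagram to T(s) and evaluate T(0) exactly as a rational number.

The answer is -13/6.

Reasoning:
[1] cascade K1, K2, K3 gives (-3*s^2 + 13*s - 4)/(32*s^2 + 56*s + 24)
[2] cascade K5, K6 gives (3 - 6*s)/(2*s^2 + s - 3)
[3] reduce the parallel group (K1*K2*K3), K4, (K5*K6) gives (-24*s^5 - 670*s^4 - 671*s^3 + 230*s^2 + 283*s - 156)/(256*s^5 + 512*s^4 - 112*s^3 - 584*s^2 - 144*s + 72)
The step-3 result is T(s). Setting s = 0: T(0) = -156/72 = -13/6.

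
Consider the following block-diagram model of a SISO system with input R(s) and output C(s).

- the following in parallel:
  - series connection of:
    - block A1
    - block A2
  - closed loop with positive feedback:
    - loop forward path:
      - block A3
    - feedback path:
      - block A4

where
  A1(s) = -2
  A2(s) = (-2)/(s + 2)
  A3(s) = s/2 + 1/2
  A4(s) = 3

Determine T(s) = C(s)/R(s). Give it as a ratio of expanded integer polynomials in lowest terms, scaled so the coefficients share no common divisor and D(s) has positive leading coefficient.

First reduce the diagram to T(s).

(1) cascade A1, A2: 4/(s + 2)
(2) close the feedback loop around A3, A4: (-s - 1)/(3*s + 1)
(3) sum the parallel branches (A1*A2), [A3/(1-A3*A4)], giving the overall T(s)

Answer: (-s^2 + 9*s + 2)/(3*s^2 + 7*s + 2)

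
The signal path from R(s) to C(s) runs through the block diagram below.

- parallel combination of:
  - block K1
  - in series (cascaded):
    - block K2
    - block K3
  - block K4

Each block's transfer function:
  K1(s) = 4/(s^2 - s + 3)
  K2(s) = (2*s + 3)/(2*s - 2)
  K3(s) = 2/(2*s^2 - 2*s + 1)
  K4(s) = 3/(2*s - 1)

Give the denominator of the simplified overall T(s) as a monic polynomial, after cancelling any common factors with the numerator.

1. cascade K2, K3; result (2*s + 3)/(2*s^3 - 4*s^2 + 3*s - 1)
2. add K1, (K2*K3), K4 (parallel); result (6*s^5 + 2*s^4 - s^3 - 3*s^2 + 25*s - 14)/(4*s^6 - 14*s^5 + 32*s^4 - 45*s^3 + 36*s^2 - 16*s + 3)
That last expression is T(s), already simplified. Scaling its denominator by 1/4 (the reciprocal of the leading coefficient) yields the monic denominator.

Answer: s^6 - 7*s^5/2 + 8*s^4 - 45*s^3/4 + 9*s^2 - 4*s + 3/4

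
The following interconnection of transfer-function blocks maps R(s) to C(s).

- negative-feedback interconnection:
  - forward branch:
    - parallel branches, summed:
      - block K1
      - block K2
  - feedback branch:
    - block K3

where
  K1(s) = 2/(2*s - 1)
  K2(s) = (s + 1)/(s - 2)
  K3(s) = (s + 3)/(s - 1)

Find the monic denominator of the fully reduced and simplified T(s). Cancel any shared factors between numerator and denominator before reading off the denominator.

Reducing step by step:

Step 1: combine K1, K2 in parallel gives (2*s^2 + 3*s - 5)/(2*s^2 - 5*s + 2)
Step 2: collapse the loop ((K1+K2) forward, K3 return) gives (2*s^2 + 3*s - 5)/(4*s^2 + 6*s + 17)
Step 2 gives the fully reduced T(s), with no common factor left to cancel. The denominator's leading coefficient is 4, so divide each of its coefficients by 4 to get the monic form.

Answer: s^2 + 3*s/2 + 17/4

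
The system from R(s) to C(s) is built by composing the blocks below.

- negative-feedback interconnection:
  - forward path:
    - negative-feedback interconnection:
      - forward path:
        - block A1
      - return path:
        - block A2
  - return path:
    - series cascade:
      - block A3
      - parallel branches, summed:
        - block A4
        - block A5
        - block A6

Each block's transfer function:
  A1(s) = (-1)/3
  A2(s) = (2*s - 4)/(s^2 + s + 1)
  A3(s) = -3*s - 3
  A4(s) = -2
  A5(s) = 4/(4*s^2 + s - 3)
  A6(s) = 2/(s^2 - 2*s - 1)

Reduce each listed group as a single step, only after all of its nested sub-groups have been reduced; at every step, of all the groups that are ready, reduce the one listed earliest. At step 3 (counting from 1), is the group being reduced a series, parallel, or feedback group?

1. feedback reduction of A1, A2
2. sum the parallel branches A4, A5, A6
3. reduce the series chain A3, (A4+A5+A6)
4. collapse the loop ([A1/(1+A1*A2)] forward, (A3*(A4+A5+A6)) return)
The group at step 3 is a series group.

Final answer: series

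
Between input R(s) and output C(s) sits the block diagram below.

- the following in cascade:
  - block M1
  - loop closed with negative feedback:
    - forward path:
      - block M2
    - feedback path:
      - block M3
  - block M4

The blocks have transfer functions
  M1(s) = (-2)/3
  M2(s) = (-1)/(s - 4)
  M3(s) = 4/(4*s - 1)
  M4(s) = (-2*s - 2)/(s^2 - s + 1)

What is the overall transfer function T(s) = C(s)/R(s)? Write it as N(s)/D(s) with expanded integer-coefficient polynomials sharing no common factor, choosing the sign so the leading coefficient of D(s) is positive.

Step 1. reduce the feedback loop with forward M2 and return M3 gives (1 - 4*s)/(4*s^2 - 17*s)
Step 2. multiply M1, [M2/(1+M2*M3)], M4 (series), which is the overall transfer function T(s) = C(s)/R(s) in lowest terms

Final answer: (-16*s^2 - 12*s + 4)/(12*s^4 - 63*s^3 + 63*s^2 - 51*s)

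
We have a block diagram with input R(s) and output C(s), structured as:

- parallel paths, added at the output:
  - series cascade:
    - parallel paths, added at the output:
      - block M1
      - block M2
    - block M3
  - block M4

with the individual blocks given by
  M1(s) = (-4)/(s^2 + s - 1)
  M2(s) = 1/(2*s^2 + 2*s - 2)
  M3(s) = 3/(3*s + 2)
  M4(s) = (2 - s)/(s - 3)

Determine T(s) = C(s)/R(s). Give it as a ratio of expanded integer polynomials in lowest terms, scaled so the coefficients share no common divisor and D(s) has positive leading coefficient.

Reducing step by step:

Step 1. sum the parallel branches M1, M2 -> (-7)/(2*s^2 + 2*s - 2)
Step 2. series reduction of (M1+M2), M3 -> (-21)/(6*s^3 + 10*s^2 - 2*s - 4)
Step 3. parallel reduction of ((M1+M2)*M3), M4: this yields T(s), and no further normalization is needed

Answer: (-6*s^4 + 2*s^3 + 22*s^2 - 21*s + 55)/(6*s^4 - 8*s^3 - 32*s^2 + 2*s + 12)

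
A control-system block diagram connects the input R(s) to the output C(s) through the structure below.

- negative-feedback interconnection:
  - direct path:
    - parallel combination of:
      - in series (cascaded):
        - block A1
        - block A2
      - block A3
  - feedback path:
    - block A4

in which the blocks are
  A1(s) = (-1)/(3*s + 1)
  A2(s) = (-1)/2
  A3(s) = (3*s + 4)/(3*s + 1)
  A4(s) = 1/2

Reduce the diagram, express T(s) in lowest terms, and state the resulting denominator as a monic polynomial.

1. series reduction of A1, A2 gives 1/(6*s + 2)
2. parallel reduction of (A1*A2), A3 gives (6*s + 9)/(6*s + 2)
3. collapse the loop (((A1*A2)+A3) forward, A4 return) gives (12*s + 18)/(18*s + 13)
No further cancellation is possible in the step-3 result, so that is T(s). Its denominator becomes monic after dividing by the leading coefficient 18.

Answer: s + 13/18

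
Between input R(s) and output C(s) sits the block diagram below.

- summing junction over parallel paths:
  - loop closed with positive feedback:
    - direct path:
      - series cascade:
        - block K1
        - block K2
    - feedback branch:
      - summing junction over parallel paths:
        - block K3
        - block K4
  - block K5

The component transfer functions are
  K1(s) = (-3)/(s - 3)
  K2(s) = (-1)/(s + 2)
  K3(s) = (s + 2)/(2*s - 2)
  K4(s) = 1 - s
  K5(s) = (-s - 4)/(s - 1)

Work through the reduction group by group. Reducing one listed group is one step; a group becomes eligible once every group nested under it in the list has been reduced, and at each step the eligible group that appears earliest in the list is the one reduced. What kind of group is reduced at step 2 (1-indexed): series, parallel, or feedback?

(1) cascade K1, K2
(2) sum the parallel branches K3, K4
(3) reduce the feedback loop with forward (K1*K2) and return (K3+K4)
(4) sum the parallel branches [(K1*K2)/(1-(K1*K2)*(K3+K4))], K5
So the answer for step 2 is parallel.

Answer: parallel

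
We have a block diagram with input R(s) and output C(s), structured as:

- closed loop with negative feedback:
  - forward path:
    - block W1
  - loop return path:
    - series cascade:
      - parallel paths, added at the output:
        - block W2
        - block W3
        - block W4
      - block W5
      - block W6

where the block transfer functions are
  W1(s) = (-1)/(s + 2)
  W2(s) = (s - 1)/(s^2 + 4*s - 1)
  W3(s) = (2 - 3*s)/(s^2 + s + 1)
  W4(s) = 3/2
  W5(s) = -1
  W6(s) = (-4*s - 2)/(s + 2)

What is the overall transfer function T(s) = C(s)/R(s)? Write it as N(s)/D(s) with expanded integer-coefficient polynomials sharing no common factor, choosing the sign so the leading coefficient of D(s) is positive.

Answer: (-s^5 - 7*s^4 - 14*s^3 - 11*s^2 - 5*s + 2)/(s^6 + 3*s^5 + 3*s^4 + 44*s^3 - 27*s^2 - 5*s + 5)

Working:
1. sum the parallel branches W2, W3, W4 gives (3*s^4 + 11*s^3 - 8*s^2 + 31*s - 9)/(2*s^4 + 10*s^3 + 8*s^2 + 6*s - 2)
2. multiply (W2+W3+W4), W5, W6 (series) gives (6*s^5 + 25*s^4 - 5*s^3 + 54*s^2 + 13*s - 9)/(s^5 + 7*s^4 + 14*s^3 + 11*s^2 + 5*s - 2)
3. apply the feedback formula to W1, ((W2+W3+W4)*W5*W6) - this is the overall T(s), already in the required normalized form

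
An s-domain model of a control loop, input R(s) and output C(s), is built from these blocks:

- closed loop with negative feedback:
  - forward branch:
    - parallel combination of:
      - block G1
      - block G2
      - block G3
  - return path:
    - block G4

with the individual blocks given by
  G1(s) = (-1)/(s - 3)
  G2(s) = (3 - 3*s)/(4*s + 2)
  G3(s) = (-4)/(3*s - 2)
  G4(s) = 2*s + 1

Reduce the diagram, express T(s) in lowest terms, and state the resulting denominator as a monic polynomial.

1. sum the parallel branches G1, G2, G3; result (-9*s^3 + 14*s^2 - 9*s + 46)/(12*s^3 - 38*s^2 + 2*s + 12)
2. close the feedback loop around (G1+G2+G3), G4; result (9*s^3 - 14*s^2 + 9*s - 46)/(18*s^4 - 31*s^3 + 42*s^2 - 85*s - 58)
T(s) is the step-2 result (common factors already cancelled). Leading coefficient of the denominator: 18. Divide through by 18 for the monic polynomial.

Answer: s^4 - 31*s^3/18 + 7*s^2/3 - 85*s/18 - 29/9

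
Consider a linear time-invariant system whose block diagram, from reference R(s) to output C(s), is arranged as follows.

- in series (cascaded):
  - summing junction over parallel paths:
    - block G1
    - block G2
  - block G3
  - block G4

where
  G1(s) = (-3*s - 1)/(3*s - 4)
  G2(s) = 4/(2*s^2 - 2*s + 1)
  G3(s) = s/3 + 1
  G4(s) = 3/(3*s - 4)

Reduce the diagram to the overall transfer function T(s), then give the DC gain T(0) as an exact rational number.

First reduce the diagram to T(s).

Step 1. reduce the parallel group G1, G2 = (-6*s^3 + 4*s^2 + 11*s - 17)/(6*s^3 - 14*s^2 + 11*s - 4)
Step 2. multiply (G1+G2), G3, G4 (series) = (-6*s^4 - 14*s^3 + 23*s^2 + 16*s - 51)/(18*s^4 - 66*s^3 + 89*s^2 - 56*s + 16)
Evaluating the step-2 result (the overall T(s)) at s = 0 gives T(0) = -51/16.

Answer: -51/16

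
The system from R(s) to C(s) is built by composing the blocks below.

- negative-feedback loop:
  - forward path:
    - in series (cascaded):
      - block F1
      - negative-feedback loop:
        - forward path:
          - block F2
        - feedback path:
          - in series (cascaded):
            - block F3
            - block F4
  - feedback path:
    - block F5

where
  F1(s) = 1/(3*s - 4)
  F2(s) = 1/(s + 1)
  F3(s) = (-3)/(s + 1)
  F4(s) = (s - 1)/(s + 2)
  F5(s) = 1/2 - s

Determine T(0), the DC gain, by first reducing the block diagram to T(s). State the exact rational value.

Answer: -2/19

Working:
Step 1. reduce the series chain F3, F4 -> (3 - 3*s)/(s^2 + 3*s + 2)
Step 2. feedback reduction of F2, (F3*F4) -> (s^2 + 3*s + 2)/(s^3 + 4*s^2 + 2*s + 5)
Step 3. series reduction of F1, [F2/(1+F2*(F3*F4))] -> (s^2 + 3*s + 2)/(3*s^4 + 8*s^3 - 10*s^2 + 7*s - 20)
Step 4. feedback reduction of (F1*[F2/(1+F2*(F3*F4))]), F5 -> (2*s^2 + 6*s + 4)/(6*s^4 + 14*s^3 - 25*s^2 + 13*s - 38)
DC gain: substitute s = 0 into T(s) from step 4: T(0) = 4/(-38) = -2/19.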